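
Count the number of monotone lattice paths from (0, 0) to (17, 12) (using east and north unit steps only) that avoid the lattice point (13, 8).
Number of paths = 37651635

Total paths from (0, 0) to (17, 12): C(29, 17) = 51895935. Paths through (13, 8): (paths (0, 0) → (13, 8)) × (paths (13, 8) → (17, 12)) = C(21, 13) · C(8, 4) = 203490 · 70 = 14244300. Avoidance count = 51895935 − 14244300 = 37651635.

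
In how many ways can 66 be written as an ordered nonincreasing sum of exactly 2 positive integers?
p(66, 2 parts) = 33

Partitions of n into exactly k parts are in bijection with partitions of n − k into at most k parts (subtract 1 from each part). So p(66, exactly 2) = p(64, parts ≤ 2). Computing via the recurrence p(m, j) = p(m, j−1) + p(m−j, j) gives 33.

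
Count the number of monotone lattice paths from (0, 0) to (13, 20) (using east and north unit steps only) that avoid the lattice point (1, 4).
Number of paths = 421057665

Total paths from (0, 0) to (13, 20): C(33, 13) = 573166440. Paths through (1, 4): (paths (0, 0) → (1, 4)) × (paths (1, 4) → (13, 20)) = C(5, 1) · C(28, 12) = 5 · 30421755 = 152108775. Avoidance count = 573166440 − 152108775 = 421057665.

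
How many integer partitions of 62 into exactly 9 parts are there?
p(62, 9 parts) = 64015

Partitions of n into exactly k parts are in bijection with partitions of n − k into at most k parts (subtract 1 from each part). So p(62, exactly 9) = p(53, parts ≤ 9). Computing via the recurrence p(m, j) = p(m, j−1) + p(m−j, j) gives 64015.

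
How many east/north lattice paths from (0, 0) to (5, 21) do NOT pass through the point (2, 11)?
Number of paths = 43472

Total paths from (0, 0) to (5, 21): C(26, 5) = 65780. Paths through (2, 11): (paths (0, 0) → (2, 11)) × (paths (2, 11) → (5, 21)) = C(13, 2) · C(13, 3) = 78 · 286 = 22308. Avoidance count = 65780 − 22308 = 43472.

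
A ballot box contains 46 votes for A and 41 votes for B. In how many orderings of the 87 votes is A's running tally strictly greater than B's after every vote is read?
Strict-lead orderings = 658070974503343345650300

Total orderings of the 87 votes with 46 for A: C(87, 46) = 11450434956358174214315220. By the Bertrand ballot formula (Cycle Lemma / reflection principle), the number of orderings in which A is strictly ahead of B throughout is (p − q)/(p + q) · C(p + q, p) = (46 − 41)/(46 + 41) · 11450434956358174214315220 = 658070974503343345650300.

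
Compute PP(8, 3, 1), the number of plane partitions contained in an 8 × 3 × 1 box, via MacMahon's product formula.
PP(8, 3, 1) = 165

Evaluate the triple product over i = 1..8, j = 1..3, k = 1..1. The factors are (2/1) · (3/2) · (4/3) · (3/2) · (4/3) · (5/4) · (4/3) · (5/4) · … (24 factors total). The numerators and denominators telescope so the product is an integer; carrying out the multiplication exactly gives PP(8, 3, 1) = 165.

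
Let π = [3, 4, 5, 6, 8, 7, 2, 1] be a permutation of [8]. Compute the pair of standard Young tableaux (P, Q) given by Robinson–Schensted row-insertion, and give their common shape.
P = [1, 4, 5, 6, 7] / [2] / [3] / [8];  Q = [1, 2, 3, 4, 5] / [6] / [7] / [8];  common shape = (5, 1, 1, 1)

Row-insert the values π_1, π_2, … into P one at a time, bumping the leftmost entry strictly greater than the inserted value down to the next row. The recording tableau Q records, in position (i, j), the step at which that cell was added to P.
  Insert 3 (step 1): P = [3];  Q = [1]
  Insert 4 (step 2): P = [3, 4];  Q = [1, 2]
  Insert 5 (step 3): P = [3, 4, 5];  Q = [1, 2, 3]
  Insert 6 (step 4): P = [3, 4, 5, 6];  Q = [1, 2, 3, 4]
  Insert 8 (step 5): P = [3, 4, 5, 6, 8];  Q = [1, 2, 3, 4, 5]
  Insert 7 (step 6): P = [3, 4, 5, 6, 7] / [8];  Q = [1, 2, 3, 4, 5] / [6]
  Insert 2 (step 7): P = [2, 4, 5, 6, 7] / [3] / [8];  Q = [1, 2, 3, 4, 5] / [6] / [7]
  Insert 1 (step 8): P = [1, 4, 5, 6, 7] / [2] / [3] / [8];  Q = [1, 2, 3, 4, 5] / [6] / [7] / [8]
Final shape: (5, 1, 1, 1).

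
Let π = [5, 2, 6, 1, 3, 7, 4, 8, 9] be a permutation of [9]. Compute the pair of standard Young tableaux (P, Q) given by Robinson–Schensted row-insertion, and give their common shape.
P = [1, 3, 4, 8, 9] / [2, 6, 7] / [5];  Q = [1, 3, 6, 8, 9] / [2, 5, 7] / [4];  common shape = (5, 3, 1)

Row-insert the values π_1, π_2, … into P one at a time, bumping the leftmost entry strictly greater than the inserted value down to the next row. The recording tableau Q records, in position (i, j), the step at which that cell was added to P.
  Insert 5 (step 1): P = [5];  Q = [1]
  Insert 2 (step 2): P = [2] / [5];  Q = [1] / [2]
  Insert 6 (step 3): P = [2, 6] / [5];  Q = [1, 3] / [2]
  Insert 1 (step 4): P = [1, 6] / [2] / [5];  Q = [1, 3] / [2] / [4]
  Insert 3 (step 5): P = [1, 3] / [2, 6] / [5];  Q = [1, 3] / [2, 5] / [4]
  Insert 7 (step 6): P = [1, 3, 7] / [2, 6] / [5];  Q = [1, 3, 6] / [2, 5] / [4]
  Insert 4 (step 7): P = [1, 3, 4] / [2, 6, 7] / [5];  Q = [1, 3, 6] / [2, 5, 7] / [4]
  Insert 8 (step 8): P = [1, 3, 4, 8] / [2, 6, 7] / [5];  Q = [1, 3, 6, 8] / [2, 5, 7] / [4]
  Insert 9 (step 9): P = [1, 3, 4, 8, 9] / [2, 6, 7] / [5];  Q = [1, 3, 6, 8, 9] / [2, 5, 7] / [4]
Final shape: (5, 3, 1).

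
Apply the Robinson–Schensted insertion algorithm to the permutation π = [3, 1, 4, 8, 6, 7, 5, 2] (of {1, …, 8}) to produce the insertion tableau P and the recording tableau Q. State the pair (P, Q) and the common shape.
P = [1, 2, 5, 7] / [3, 4] / [6] / [8];  Q = [1, 3, 4, 6] / [2, 5] / [7] / [8];  common shape = (4, 2, 1, 1)

Row-insert the values π_1, π_2, … into P one at a time, bumping the leftmost entry strictly greater than the inserted value down to the next row. The recording tableau Q records, in position (i, j), the step at which that cell was added to P.
  Insert 3 (step 1): P = [3];  Q = [1]
  Insert 1 (step 2): P = [1] / [3];  Q = [1] / [2]
  Insert 4 (step 3): P = [1, 4] / [3];  Q = [1, 3] / [2]
  Insert 8 (step 4): P = [1, 4, 8] / [3];  Q = [1, 3, 4] / [2]
  Insert 6 (step 5): P = [1, 4, 6] / [3, 8];  Q = [1, 3, 4] / [2, 5]
  Insert 7 (step 6): P = [1, 4, 6, 7] / [3, 8];  Q = [1, 3, 4, 6] / [2, 5]
  Insert 5 (step 7): P = [1, 4, 5, 7] / [3, 6] / [8];  Q = [1, 3, 4, 6] / [2, 5] / [7]
  Insert 2 (step 8): P = [1, 2, 5, 7] / [3, 4] / [6] / [8];  Q = [1, 3, 4, 6] / [2, 5] / [7] / [8]
Final shape: (4, 2, 1, 1).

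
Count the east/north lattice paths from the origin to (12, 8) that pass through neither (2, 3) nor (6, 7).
Number of paths = 88828

Inclusion–exclusion. Total paths: C(20, 12) = 125970. Through P₁: C(5, 2)·C(15, 10) = 30030. Through P₂: C(13, 6)·C(7, 6) = 12012. Since P₁ is strictly southwest of P₂, a monotone path through both must visit P₁ then P₂; paths through both = C(5, 2)·C(8, 4)·C(7, 6) = 4900. Avoid both = 125970 − 30030 − 12012 + 4900 = 88828.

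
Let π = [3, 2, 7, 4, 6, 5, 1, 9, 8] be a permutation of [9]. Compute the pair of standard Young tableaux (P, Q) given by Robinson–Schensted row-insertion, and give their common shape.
P = [1, 4, 5, 8] / [2, 6, 9] / [3] / [7];  Q = [1, 3, 5, 8] / [2, 4, 9] / [6] / [7];  common shape = (4, 3, 1, 1)

Row-insert the values π_1, π_2, … into P one at a time, bumping the leftmost entry strictly greater than the inserted value down to the next row. The recording tableau Q records, in position (i, j), the step at which that cell was added to P.
  Insert 3 (step 1): P = [3];  Q = [1]
  Insert 2 (step 2): P = [2] / [3];  Q = [1] / [2]
  Insert 7 (step 3): P = [2, 7] / [3];  Q = [1, 3] / [2]
  Insert 4 (step 4): P = [2, 4] / [3, 7];  Q = [1, 3] / [2, 4]
  Insert 6 (step 5): P = [2, 4, 6] / [3, 7];  Q = [1, 3, 5] / [2, 4]
  Insert 5 (step 6): P = [2, 4, 5] / [3, 6] / [7];  Q = [1, 3, 5] / [2, 4] / [6]
  Insert 1 (step 7): P = [1, 4, 5] / [2, 6] / [3] / [7];  Q = [1, 3, 5] / [2, 4] / [6] / [7]
  Insert 9 (step 8): P = [1, 4, 5, 9] / [2, 6] / [3] / [7];  Q = [1, 3, 5, 8] / [2, 4] / [6] / [7]
  Insert 8 (step 9): P = [1, 4, 5, 8] / [2, 6, 9] / [3] / [7];  Q = [1, 3, 5, 8] / [2, 4, 9] / [6] / [7]
Final shape: (4, 3, 1, 1).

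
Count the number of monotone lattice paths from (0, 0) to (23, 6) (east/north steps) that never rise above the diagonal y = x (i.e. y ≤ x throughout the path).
Number of paths = 356265

By the reflection principle (André's argument), the number of monotone paths to (23, 6) with n ≤ m that never go above y = x is C(29, 23) − C(29, 24) = 475020 − 118755 = 356265.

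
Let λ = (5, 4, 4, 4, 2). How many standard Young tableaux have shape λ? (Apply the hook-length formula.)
# SYT of shape (5, 4, 4, 4, 2) = 7759752

Hook-length formula: f^λ = n! / Π hook(c), product over all cells c of the Young diagram. For λ = (5, 4, 4, 4, 2), n = 19 boxes. Hook lengths by row (left-to-right, top-to-bottom): [9, 8, 6, 5, 1]; [7, 6, 4, 3]; [6, 5, 3, 2]; [5, 4, 2, 1]; [2, 1]. Product of hooks = 15676416000. So f^λ = 19! / 15676416000 = 121645100408832000 / 15676416000 = 7759752.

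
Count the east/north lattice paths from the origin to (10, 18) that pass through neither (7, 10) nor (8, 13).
Number of paths = 7274532

Inclusion–exclusion. Total paths: C(28, 10) = 13123110. Through P₁: C(17, 7)·C(11, 3) = 3208920. Through P₂: C(21, 8)·C(7, 2) = 4273290. Since P₁ is strictly southwest of P₂, a monotone path through both must visit P₁ then P₂; paths through both = C(17, 7)·C(4, 1)·C(7, 2) = 1633632. Avoid both = 13123110 − 3208920 − 4273290 + 1633632 = 7274532.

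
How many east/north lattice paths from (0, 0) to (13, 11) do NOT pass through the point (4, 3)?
Number of paths = 1645294

Total paths from (0, 0) to (13, 11): C(24, 13) = 2496144. Paths through (4, 3): (paths (0, 0) → (4, 3)) × (paths (4, 3) → (13, 11)) = C(7, 4) · C(17, 9) = 35 · 24310 = 850850. Avoidance count = 2496144 − 850850 = 1645294.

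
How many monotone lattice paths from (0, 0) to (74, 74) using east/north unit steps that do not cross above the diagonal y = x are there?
C_74 = 311496878311103321137536291518809134027240

These NE paths below the diagonal are counted by the Catalan number C_n = (1/(n + 1)) · C(2n, n). For n = 74: C_74 = (1/75) · C(148, 74) = 23362265873332749085315221863910685052043000/75 = 311496878311103321137536291518809134027240.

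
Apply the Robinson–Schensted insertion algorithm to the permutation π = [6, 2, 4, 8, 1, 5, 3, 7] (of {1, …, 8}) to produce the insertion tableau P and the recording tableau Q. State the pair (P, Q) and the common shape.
P = [1, 3, 5, 7] / [2, 4] / [6, 8];  Q = [1, 3, 4, 8] / [2, 6] / [5, 7];  common shape = (4, 2, 2)

Row-insert the values π_1, π_2, … into P one at a time, bumping the leftmost entry strictly greater than the inserted value down to the next row. The recording tableau Q records, in position (i, j), the step at which that cell was added to P.
  Insert 6 (step 1): P = [6];  Q = [1]
  Insert 2 (step 2): P = [2] / [6];  Q = [1] / [2]
  Insert 4 (step 3): P = [2, 4] / [6];  Q = [1, 3] / [2]
  Insert 8 (step 4): P = [2, 4, 8] / [6];  Q = [1, 3, 4] / [2]
  Insert 1 (step 5): P = [1, 4, 8] / [2] / [6];  Q = [1, 3, 4] / [2] / [5]
  Insert 5 (step 6): P = [1, 4, 5] / [2, 8] / [6];  Q = [1, 3, 4] / [2, 6] / [5]
  Insert 3 (step 7): P = [1, 3, 5] / [2, 4] / [6, 8];  Q = [1, 3, 4] / [2, 6] / [5, 7]
  Insert 7 (step 8): P = [1, 3, 5, 7] / [2, 4] / [6, 8];  Q = [1, 3, 4, 8] / [2, 6] / [5, 7]
Final shape: (4, 2, 2).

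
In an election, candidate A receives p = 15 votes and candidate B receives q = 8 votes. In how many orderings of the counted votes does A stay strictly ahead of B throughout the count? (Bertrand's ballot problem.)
Strict-lead orderings = 149226

Total orderings of the 23 votes with 15 for A: C(23, 15) = 490314. By the Bertrand ballot formula (Cycle Lemma / reflection principle), the number of orderings in which A is strictly ahead of B throughout is (p − q)/(p + q) · C(p + q, p) = (15 − 8)/(15 + 8) · 490314 = 149226.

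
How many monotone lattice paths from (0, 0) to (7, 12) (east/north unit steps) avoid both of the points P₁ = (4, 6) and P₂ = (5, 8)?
Number of paths = 22893

Inclusion–exclusion. Total paths: C(19, 7) = 50388. Through P₁: C(10, 4)·C(9, 3) = 17640. Through P₂: C(13, 5)·C(6, 2) = 19305. Since P₁ is strictly southwest of P₂, a monotone path through both must visit P₁ then P₂; paths through both = C(10, 4)·C(3, 1)·C(6, 2) = 9450. Avoid both = 50388 − 17640 − 19305 + 9450 = 22893.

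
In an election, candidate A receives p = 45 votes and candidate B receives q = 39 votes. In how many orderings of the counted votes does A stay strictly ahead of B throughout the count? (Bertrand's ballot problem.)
Strict-lead orderings = 97019492508368618322960

Total orderings of the 84 votes with 45 for A: C(84, 45) = 1358272895117160656521440. By the Bertrand ballot formula (Cycle Lemma / reflection principle), the number of orderings in which A is strictly ahead of B throughout is (p − q)/(p + q) · C(p + q, p) = (45 − 39)/(45 + 39) · 1358272895117160656521440 = 97019492508368618322960.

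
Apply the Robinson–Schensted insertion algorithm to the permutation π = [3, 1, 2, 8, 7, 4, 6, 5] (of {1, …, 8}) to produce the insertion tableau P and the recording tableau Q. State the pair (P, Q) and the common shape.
P = [1, 2, 4, 5] / [3, 6] / [7] / [8];  Q = [1, 3, 4, 7] / [2, 5] / [6] / [8];  common shape = (4, 2, 1, 1)

Row-insert the values π_1, π_2, … into P one at a time, bumping the leftmost entry strictly greater than the inserted value down to the next row. The recording tableau Q records, in position (i, j), the step at which that cell was added to P.
  Insert 3 (step 1): P = [3];  Q = [1]
  Insert 1 (step 2): P = [1] / [3];  Q = [1] / [2]
  Insert 2 (step 3): P = [1, 2] / [3];  Q = [1, 3] / [2]
  Insert 8 (step 4): P = [1, 2, 8] / [3];  Q = [1, 3, 4] / [2]
  Insert 7 (step 5): P = [1, 2, 7] / [3, 8];  Q = [1, 3, 4] / [2, 5]
  Insert 4 (step 6): P = [1, 2, 4] / [3, 7] / [8];  Q = [1, 3, 4] / [2, 5] / [6]
  Insert 6 (step 7): P = [1, 2, 4, 6] / [3, 7] / [8];  Q = [1, 3, 4, 7] / [2, 5] / [6]
  Insert 5 (step 8): P = [1, 2, 4, 5] / [3, 6] / [7] / [8];  Q = [1, 3, 4, 7] / [2, 5] / [6] / [8]
Final shape: (4, 2, 1, 1).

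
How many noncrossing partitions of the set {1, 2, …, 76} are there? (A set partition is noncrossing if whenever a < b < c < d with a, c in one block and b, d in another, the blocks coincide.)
C_76 = 4790408930363303911328386208394864461024520

These noncrossing partitions are counted by the Catalan number C_n = (1/(n + 1)) · C(2n, n). For n = 76: C_76 = (1/77) · C(152, 76) = 368861487637974401172285738046404563498888040/77 = 4790408930363303911328386208394864461024520.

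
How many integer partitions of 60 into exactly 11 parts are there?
p(60, 11 parts) = 70515

Partitions of n into exactly k parts are in bijection with partitions of n − k into at most k parts (subtract 1 from each part). So p(60, exactly 11) = p(49, parts ≤ 11). Computing via the recurrence p(m, j) = p(m, j−1) + p(m−j, j) gives 70515.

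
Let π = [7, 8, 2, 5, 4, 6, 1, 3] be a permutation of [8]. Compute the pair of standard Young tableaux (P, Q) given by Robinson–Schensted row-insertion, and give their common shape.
P = [1, 3, 6] / [2, 4] / [5, 8] / [7];  Q = [1, 2, 6] / [3, 4] / [5, 8] / [7];  common shape = (3, 2, 2, 1)

Row-insert the values π_1, π_2, … into P one at a time, bumping the leftmost entry strictly greater than the inserted value down to the next row. The recording tableau Q records, in position (i, j), the step at which that cell was added to P.
  Insert 7 (step 1): P = [7];  Q = [1]
  Insert 8 (step 2): P = [7, 8];  Q = [1, 2]
  Insert 2 (step 3): P = [2, 8] / [7];  Q = [1, 2] / [3]
  Insert 5 (step 4): P = [2, 5] / [7, 8];  Q = [1, 2] / [3, 4]
  Insert 4 (step 5): P = [2, 4] / [5, 8] / [7];  Q = [1, 2] / [3, 4] / [5]
  Insert 6 (step 6): P = [2, 4, 6] / [5, 8] / [7];  Q = [1, 2, 6] / [3, 4] / [5]
  Insert 1 (step 7): P = [1, 4, 6] / [2, 8] / [5] / [7];  Q = [1, 2, 6] / [3, 4] / [5] / [7]
  Insert 3 (step 8): P = [1, 3, 6] / [2, 4] / [5, 8] / [7];  Q = [1, 2, 6] / [3, 4] / [5, 8] / [7]
Final shape: (3, 2, 2, 1).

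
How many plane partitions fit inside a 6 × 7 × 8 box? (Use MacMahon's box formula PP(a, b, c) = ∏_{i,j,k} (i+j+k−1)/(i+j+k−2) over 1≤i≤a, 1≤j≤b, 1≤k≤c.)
PP(6, 7, 8) = 19702998159210080

Evaluate the triple product over i = 1..6, j = 1..7, k = 1..8. The factors are (2/1) · (3/2) · (4/3) · (5/4) · (6/5) · (7/6) · (8/7) · (9/8) · … (336 factors total). The numerators and denominators telescope so the product is an integer; carrying out the multiplication exactly gives PP(6, 7, 8) = 19702998159210080.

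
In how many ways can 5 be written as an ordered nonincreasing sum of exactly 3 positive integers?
p(5, 3 parts) = 2

Partitions of n into exactly k parts ↔ partitions of n − k into at most k parts (subtract 1 from each part). For n = 5, k = 3, the partitions are: 3+1+1, 2+2+1. Count = 2.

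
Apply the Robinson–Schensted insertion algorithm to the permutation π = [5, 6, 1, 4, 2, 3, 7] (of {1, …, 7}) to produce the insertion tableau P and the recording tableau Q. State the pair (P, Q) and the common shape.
P = [1, 2, 3, 7] / [4, 6] / [5];  Q = [1, 2, 6, 7] / [3, 4] / [5];  common shape = (4, 2, 1)

Row-insert the values π_1, π_2, … into P one at a time, bumping the leftmost entry strictly greater than the inserted value down to the next row. The recording tableau Q records, in position (i, j), the step at which that cell was added to P.
  Insert 5 (step 1): P = [5];  Q = [1]
  Insert 6 (step 2): P = [5, 6];  Q = [1, 2]
  Insert 1 (step 3): P = [1, 6] / [5];  Q = [1, 2] / [3]
  Insert 4 (step 4): P = [1, 4] / [5, 6];  Q = [1, 2] / [3, 4]
  Insert 2 (step 5): P = [1, 2] / [4, 6] / [5];  Q = [1, 2] / [3, 4] / [5]
  Insert 3 (step 6): P = [1, 2, 3] / [4, 6] / [5];  Q = [1, 2, 6] / [3, 4] / [5]
  Insert 7 (step 7): P = [1, 2, 3, 7] / [4, 6] / [5];  Q = [1, 2, 6, 7] / [3, 4] / [5]
Final shape: (4, 2, 1).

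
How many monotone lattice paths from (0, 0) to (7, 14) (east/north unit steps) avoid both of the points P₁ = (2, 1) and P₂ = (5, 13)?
Number of paths = 68967

Inclusion–exclusion. Total paths: C(21, 7) = 116280. Through P₁: C(3, 2)·C(18, 5) = 25704. Through P₂: C(18, 5)·C(3, 2) = 25704. Since P₁ is strictly southwest of P₂, a monotone path through both must visit P₁ then P₂; paths through both = C(3, 2)·C(15, 3)·C(3, 2) = 4095. Avoid both = 116280 − 25704 − 25704 + 4095 = 68967.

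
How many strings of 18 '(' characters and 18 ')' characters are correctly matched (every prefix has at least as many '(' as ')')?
C_18 = 477638700

These balanced parentheses are counted by the Catalan number C_n = (1/(n + 1)) · C(2n, n). For n = 18: C_18 = (1/19) · C(36, 18) = 9075135300/19 = 477638700.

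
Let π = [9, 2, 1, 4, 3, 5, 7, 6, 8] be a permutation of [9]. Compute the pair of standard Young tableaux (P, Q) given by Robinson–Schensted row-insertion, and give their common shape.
P = [1, 3, 5, 6, 8] / [2, 4, 7] / [9];  Q = [1, 4, 6, 7, 9] / [2, 5, 8] / [3];  common shape = (5, 3, 1)

Row-insert the values π_1, π_2, … into P one at a time, bumping the leftmost entry strictly greater than the inserted value down to the next row. The recording tableau Q records, in position (i, j), the step at which that cell was added to P.
  Insert 9 (step 1): P = [9];  Q = [1]
  Insert 2 (step 2): P = [2] / [9];  Q = [1] / [2]
  Insert 1 (step 3): P = [1] / [2] / [9];  Q = [1] / [2] / [3]
  Insert 4 (step 4): P = [1, 4] / [2] / [9];  Q = [1, 4] / [2] / [3]
  Insert 3 (step 5): P = [1, 3] / [2, 4] / [9];  Q = [1, 4] / [2, 5] / [3]
  Insert 5 (step 6): P = [1, 3, 5] / [2, 4] / [9];  Q = [1, 4, 6] / [2, 5] / [3]
  Insert 7 (step 7): P = [1, 3, 5, 7] / [2, 4] / [9];  Q = [1, 4, 6, 7] / [2, 5] / [3]
  Insert 6 (step 8): P = [1, 3, 5, 6] / [2, 4, 7] / [9];  Q = [1, 4, 6, 7] / [2, 5, 8] / [3]
  Insert 8 (step 9): P = [1, 3, 5, 6, 8] / [2, 4, 7] / [9];  Q = [1, 4, 6, 7, 9] / [2, 5, 8] / [3]
Final shape: (5, 3, 1).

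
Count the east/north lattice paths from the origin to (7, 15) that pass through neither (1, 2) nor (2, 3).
Number of paths = 64396

Inclusion–exclusion. Total paths: C(22, 7) = 170544. Through P₁: C(3, 1)·C(19, 6) = 81396. Through P₂: C(5, 2)·C(17, 5) = 61880. Since P₁ is strictly southwest of P₂, a monotone path through both must visit P₁ then P₂; paths through both = C(3, 1)·C(2, 1)·C(17, 5) = 37128. Avoid both = 170544 − 81396 − 61880 + 37128 = 64396.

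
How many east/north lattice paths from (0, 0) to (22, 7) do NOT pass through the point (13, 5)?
Number of paths = 1089540

Total paths from (0, 0) to (22, 7): C(29, 22) = 1560780. Paths through (13, 5): (paths (0, 0) → (13, 5)) × (paths (13, 5) → (22, 7)) = C(18, 13) · C(11, 9) = 8568 · 55 = 471240. Avoidance count = 1560780 − 471240 = 1089540.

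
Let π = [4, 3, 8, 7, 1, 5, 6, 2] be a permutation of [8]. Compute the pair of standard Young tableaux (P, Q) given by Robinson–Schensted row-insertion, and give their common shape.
P = [1, 2, 6] / [3, 5] / [4, 7] / [8];  Q = [1, 3, 7] / [2, 4] / [5, 6] / [8];  common shape = (3, 2, 2, 1)

Row-insert the values π_1, π_2, … into P one at a time, bumping the leftmost entry strictly greater than the inserted value down to the next row. The recording tableau Q records, in position (i, j), the step at which that cell was added to P.
  Insert 4 (step 1): P = [4];  Q = [1]
  Insert 3 (step 2): P = [3] / [4];  Q = [1] / [2]
  Insert 8 (step 3): P = [3, 8] / [4];  Q = [1, 3] / [2]
  Insert 7 (step 4): P = [3, 7] / [4, 8];  Q = [1, 3] / [2, 4]
  Insert 1 (step 5): P = [1, 7] / [3, 8] / [4];  Q = [1, 3] / [2, 4] / [5]
  Insert 5 (step 6): P = [1, 5] / [3, 7] / [4, 8];  Q = [1, 3] / [2, 4] / [5, 6]
  Insert 6 (step 7): P = [1, 5, 6] / [3, 7] / [4, 8];  Q = [1, 3, 7] / [2, 4] / [5, 6]
  Insert 2 (step 8): P = [1, 2, 6] / [3, 5] / [4, 7] / [8];  Q = [1, 3, 7] / [2, 4] / [5, 6] / [8]
Final shape: (3, 2, 2, 1).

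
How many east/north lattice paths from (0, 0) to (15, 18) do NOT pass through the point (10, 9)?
Number of paths = 852217564

Total paths from (0, 0) to (15, 18): C(33, 15) = 1037158320. Paths through (10, 9): (paths (0, 0) → (10, 9)) × (paths (10, 9) → (15, 18)) = C(19, 10) · C(14, 5) = 92378 · 2002 = 184940756. Avoidance count = 1037158320 − 184940756 = 852217564.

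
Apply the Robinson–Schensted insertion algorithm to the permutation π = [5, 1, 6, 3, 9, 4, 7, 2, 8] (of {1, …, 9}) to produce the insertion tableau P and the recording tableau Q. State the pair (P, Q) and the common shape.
P = [1, 2, 4, 7, 8] / [3, 6, 9] / [5];  Q = [1, 3, 5, 7, 9] / [2, 4, 6] / [8];  common shape = (5, 3, 1)

Row-insert the values π_1, π_2, … into P one at a time, bumping the leftmost entry strictly greater than the inserted value down to the next row. The recording tableau Q records, in position (i, j), the step at which that cell was added to P.
  Insert 5 (step 1): P = [5];  Q = [1]
  Insert 1 (step 2): P = [1] / [5];  Q = [1] / [2]
  Insert 6 (step 3): P = [1, 6] / [5];  Q = [1, 3] / [2]
  Insert 3 (step 4): P = [1, 3] / [5, 6];  Q = [1, 3] / [2, 4]
  Insert 9 (step 5): P = [1, 3, 9] / [5, 6];  Q = [1, 3, 5] / [2, 4]
  Insert 4 (step 6): P = [1, 3, 4] / [5, 6, 9];  Q = [1, 3, 5] / [2, 4, 6]
  Insert 7 (step 7): P = [1, 3, 4, 7] / [5, 6, 9];  Q = [1, 3, 5, 7] / [2, 4, 6]
  Insert 2 (step 8): P = [1, 2, 4, 7] / [3, 6, 9] / [5];  Q = [1, 3, 5, 7] / [2, 4, 6] / [8]
  Insert 8 (step 9): P = [1, 2, 4, 7, 8] / [3, 6, 9] / [5];  Q = [1, 3, 5, 7, 9] / [2, 4, 6] / [8]
Final shape: (5, 3, 1).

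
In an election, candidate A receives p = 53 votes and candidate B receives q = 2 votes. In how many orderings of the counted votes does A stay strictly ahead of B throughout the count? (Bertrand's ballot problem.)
Strict-lead orderings = 1377

Total orderings of the 55 votes with 53 for A: C(55, 53) = 1485. By the Bertrand ballot formula (Cycle Lemma / reflection principle), the number of orderings in which A is strictly ahead of B throughout is (p − q)/(p + q) · C(p + q, p) = (53 − 2)/(53 + 2) · 1485 = 1377.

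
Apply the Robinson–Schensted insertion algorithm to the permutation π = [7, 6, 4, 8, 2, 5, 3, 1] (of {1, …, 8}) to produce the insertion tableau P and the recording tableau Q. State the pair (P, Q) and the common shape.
P = [1, 3] / [2, 5] / [4, 8] / [6] / [7];  Q = [1, 4] / [2, 6] / [3, 7] / [5] / [8];  common shape = (2, 2, 2, 1, 1)

Row-insert the values π_1, π_2, … into P one at a time, bumping the leftmost entry strictly greater than the inserted value down to the next row. The recording tableau Q records, in position (i, j), the step at which that cell was added to P.
  Insert 7 (step 1): P = [7];  Q = [1]
  Insert 6 (step 2): P = [6] / [7];  Q = [1] / [2]
  Insert 4 (step 3): P = [4] / [6] / [7];  Q = [1] / [2] / [3]
  Insert 8 (step 4): P = [4, 8] / [6] / [7];  Q = [1, 4] / [2] / [3]
  Insert 2 (step 5): P = [2, 8] / [4] / [6] / [7];  Q = [1, 4] / [2] / [3] / [5]
  Insert 5 (step 6): P = [2, 5] / [4, 8] / [6] / [7];  Q = [1, 4] / [2, 6] / [3] / [5]
  Insert 3 (step 7): P = [2, 3] / [4, 5] / [6, 8] / [7];  Q = [1, 4] / [2, 6] / [3, 7] / [5]
  Insert 1 (step 8): P = [1, 3] / [2, 5] / [4, 8] / [6] / [7];  Q = [1, 4] / [2, 6] / [3, 7] / [5] / [8]
Final shape: (2, 2, 2, 1, 1).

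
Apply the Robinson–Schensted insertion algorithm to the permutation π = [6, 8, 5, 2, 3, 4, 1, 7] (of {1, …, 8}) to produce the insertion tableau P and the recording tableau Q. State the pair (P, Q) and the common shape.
P = [1, 3, 4, 7] / [2, 8] / [5] / [6];  Q = [1, 2, 6, 8] / [3, 5] / [4] / [7];  common shape = (4, 2, 1, 1)

Row-insert the values π_1, π_2, … into P one at a time, bumping the leftmost entry strictly greater than the inserted value down to the next row. The recording tableau Q records, in position (i, j), the step at which that cell was added to P.
  Insert 6 (step 1): P = [6];  Q = [1]
  Insert 8 (step 2): P = [6, 8];  Q = [1, 2]
  Insert 5 (step 3): P = [5, 8] / [6];  Q = [1, 2] / [3]
  Insert 2 (step 4): P = [2, 8] / [5] / [6];  Q = [1, 2] / [3] / [4]
  Insert 3 (step 5): P = [2, 3] / [5, 8] / [6];  Q = [1, 2] / [3, 5] / [4]
  Insert 4 (step 6): P = [2, 3, 4] / [5, 8] / [6];  Q = [1, 2, 6] / [3, 5] / [4]
  Insert 1 (step 7): P = [1, 3, 4] / [2, 8] / [5] / [6];  Q = [1, 2, 6] / [3, 5] / [4] / [7]
  Insert 7 (step 8): P = [1, 3, 4, 7] / [2, 8] / [5] / [6];  Q = [1, 2, 6, 8] / [3, 5] / [4] / [7]
Final shape: (4, 2, 1, 1).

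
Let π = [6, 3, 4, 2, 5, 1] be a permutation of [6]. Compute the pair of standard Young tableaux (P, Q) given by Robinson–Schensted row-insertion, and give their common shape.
P = [1, 4, 5] / [2] / [3] / [6];  Q = [1, 3, 5] / [2] / [4] / [6];  common shape = (3, 1, 1, 1)

Row-insert the values π_1, π_2, … into P one at a time, bumping the leftmost entry strictly greater than the inserted value down to the next row. The recording tableau Q records, in position (i, j), the step at which that cell was added to P.
  Insert 6 (step 1): P = [6];  Q = [1]
  Insert 3 (step 2): P = [3] / [6];  Q = [1] / [2]
  Insert 4 (step 3): P = [3, 4] / [6];  Q = [1, 3] / [2]
  Insert 2 (step 4): P = [2, 4] / [3] / [6];  Q = [1, 3] / [2] / [4]
  Insert 5 (step 5): P = [2, 4, 5] / [3] / [6];  Q = [1, 3, 5] / [2] / [4]
  Insert 1 (step 6): P = [1, 4, 5] / [2] / [3] / [6];  Q = [1, 3, 5] / [2] / [4] / [6]
Final shape: (3, 1, 1, 1).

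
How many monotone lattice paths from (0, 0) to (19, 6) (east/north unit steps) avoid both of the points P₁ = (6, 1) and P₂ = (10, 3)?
Number of paths = 77304

Inclusion–exclusion. Total paths: C(25, 19) = 177100. Through P₁: C(7, 6)·C(18, 13) = 59976. Through P₂: C(13, 10)·C(12, 9) = 62920. Since P₁ is strictly southwest of P₂, a monotone path through both must visit P₁ then P₂; paths through both = C(7, 6)·C(6, 4)·C(12, 9) = 23100. Avoid both = 177100 − 59976 − 62920 + 23100 = 77304.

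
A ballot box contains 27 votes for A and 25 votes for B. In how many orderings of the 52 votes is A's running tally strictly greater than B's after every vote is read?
Strict-lead orderings = 18367353072152

Total orderings of the 52 votes with 27 for A: C(52, 27) = 477551179875952. By the Bertrand ballot formula (Cycle Lemma / reflection principle), the number of orderings in which A is strictly ahead of B throughout is (p − q)/(p + q) · C(p + q, p) = (27 − 25)/(27 + 25) · 477551179875952 = 18367353072152.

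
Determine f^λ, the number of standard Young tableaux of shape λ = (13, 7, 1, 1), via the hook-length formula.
# SYT of shape (13, 7, 1, 1) = 6093395

Hook-length formula: f^λ = n! / Π hook(c), product over all cells c of the Young diagram. For λ = (13, 7, 1, 1), n = 22 boxes. Hook lengths by row (left-to-right, top-to-bottom): [16, 13, 12, 11, 10, 9, 8, 6, 5, 4, 3, 2, 1]; [9, 6, 5, 4, 3, 2, 1]; [2]; [1]. Product of hooks = 184462147584000. So f^λ = 22! / 184462147584000 = 1124000727777607680000 / 184462147584000 = 6093395.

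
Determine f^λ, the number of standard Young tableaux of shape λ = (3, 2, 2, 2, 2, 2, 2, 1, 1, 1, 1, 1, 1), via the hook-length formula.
# SYT of shape (3, 2, 2, 2, 2, 2, 2, 1, 1, 1, 1, 1, 1) = 664734

Hook-length formula: f^λ = n! / Π hook(c), product over all cells c of the Young diagram. For λ = (3, 2, 2, 2, 2, 2, 2, 1, 1, 1, 1, 1, 1), n = 21 boxes. Hook lengths by row (left-to-right, top-to-bottom): [15, 8, 1]; [13, 6]; [12, 5]; [11, 4]; [10, 3]; [9, 2]; [8, 1]; [6]; [5]; [4]; [3]; [2]; [1]. Product of hooks = 76859228160000. So f^λ = 21! / 76859228160000 = 51090942171709440000 / 76859228160000 = 664734.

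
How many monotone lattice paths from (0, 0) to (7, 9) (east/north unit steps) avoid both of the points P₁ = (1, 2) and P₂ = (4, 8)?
Number of paths = 5320

Inclusion–exclusion. Total paths: C(16, 7) = 11440. Through P₁: C(3, 1)·C(13, 6) = 5148. Through P₂: C(12, 4)·C(4, 3) = 1980. Since P₁ is strictly southwest of P₂, a monotone path through both must visit P₁ then P₂; paths through both = C(3, 1)·C(9, 3)·C(4, 3) = 1008. Avoid both = 11440 − 5148 − 1980 + 1008 = 5320.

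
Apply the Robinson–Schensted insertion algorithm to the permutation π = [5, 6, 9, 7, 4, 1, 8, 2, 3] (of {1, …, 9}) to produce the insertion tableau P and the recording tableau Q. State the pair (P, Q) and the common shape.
P = [1, 2, 3, 8] / [4, 6, 7] / [5] / [9];  Q = [1, 2, 3, 7] / [4, 8, 9] / [5] / [6];  common shape = (4, 3, 1, 1)

Row-insert the values π_1, π_2, … into P one at a time, bumping the leftmost entry strictly greater than the inserted value down to the next row. The recording tableau Q records, in position (i, j), the step at which that cell was added to P.
  Insert 5 (step 1): P = [5];  Q = [1]
  Insert 6 (step 2): P = [5, 6];  Q = [1, 2]
  Insert 9 (step 3): P = [5, 6, 9];  Q = [1, 2, 3]
  Insert 7 (step 4): P = [5, 6, 7] / [9];  Q = [1, 2, 3] / [4]
  Insert 4 (step 5): P = [4, 6, 7] / [5] / [9];  Q = [1, 2, 3] / [4] / [5]
  Insert 1 (step 6): P = [1, 6, 7] / [4] / [5] / [9];  Q = [1, 2, 3] / [4] / [5] / [6]
  Insert 8 (step 7): P = [1, 6, 7, 8] / [4] / [5] / [9];  Q = [1, 2, 3, 7] / [4] / [5] / [6]
  Insert 2 (step 8): P = [1, 2, 7, 8] / [4, 6] / [5] / [9];  Q = [1, 2, 3, 7] / [4, 8] / [5] / [6]
  Insert 3 (step 9): P = [1, 2, 3, 8] / [4, 6, 7] / [5] / [9];  Q = [1, 2, 3, 7] / [4, 8, 9] / [5] / [6]
Final shape: (4, 3, 1, 1).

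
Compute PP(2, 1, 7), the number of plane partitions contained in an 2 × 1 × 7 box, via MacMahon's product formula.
PP(2, 1, 7) = 36

Evaluate the triple product over i = 1..2, j = 1..1, k = 1..7. The factors are (2/1) · (3/2) · (4/3) · (5/4) · (6/5) · (7/6) · (8/7) · (3/2) · … (14 factors total). The numerators and denominators telescope so the product is an integer; carrying out the multiplication exactly gives PP(2, 1, 7) = 36.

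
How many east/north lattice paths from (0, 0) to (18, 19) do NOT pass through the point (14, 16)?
Number of paths = 12582838275

Total paths from (0, 0) to (18, 19): C(37, 18) = 17672631900. Paths through (14, 16): (paths (0, 0) → (14, 16)) × (paths (14, 16) → (18, 19)) = C(30, 14) · C(7, 4) = 145422675 · 35 = 5089793625. Avoidance count = 17672631900 − 5089793625 = 12582838275.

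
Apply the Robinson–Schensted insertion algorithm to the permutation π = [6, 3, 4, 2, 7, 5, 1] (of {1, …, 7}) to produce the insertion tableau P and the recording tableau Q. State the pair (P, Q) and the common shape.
P = [1, 4, 5] / [2, 7] / [3] / [6];  Q = [1, 3, 5] / [2, 6] / [4] / [7];  common shape = (3, 2, 1, 1)

Row-insert the values π_1, π_2, … into P one at a time, bumping the leftmost entry strictly greater than the inserted value down to the next row. The recording tableau Q records, in position (i, j), the step at which that cell was added to P.
  Insert 6 (step 1): P = [6];  Q = [1]
  Insert 3 (step 2): P = [3] / [6];  Q = [1] / [2]
  Insert 4 (step 3): P = [3, 4] / [6];  Q = [1, 3] / [2]
  Insert 2 (step 4): P = [2, 4] / [3] / [6];  Q = [1, 3] / [2] / [4]
  Insert 7 (step 5): P = [2, 4, 7] / [3] / [6];  Q = [1, 3, 5] / [2] / [4]
  Insert 5 (step 6): P = [2, 4, 5] / [3, 7] / [6];  Q = [1, 3, 5] / [2, 6] / [4]
  Insert 1 (step 7): P = [1, 4, 5] / [2, 7] / [3] / [6];  Q = [1, 3, 5] / [2, 6] / [4] / [7]
Final shape: (3, 2, 1, 1).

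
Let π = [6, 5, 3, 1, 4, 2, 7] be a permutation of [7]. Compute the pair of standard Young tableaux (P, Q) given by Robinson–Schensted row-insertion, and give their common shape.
P = [1, 2, 7] / [3, 4] / [5] / [6];  Q = [1, 5, 7] / [2, 6] / [3] / [4];  common shape = (3, 2, 1, 1)

Row-insert the values π_1, π_2, … into P one at a time, bumping the leftmost entry strictly greater than the inserted value down to the next row. The recording tableau Q records, in position (i, j), the step at which that cell was added to P.
  Insert 6 (step 1): P = [6];  Q = [1]
  Insert 5 (step 2): P = [5] / [6];  Q = [1] / [2]
  Insert 3 (step 3): P = [3] / [5] / [6];  Q = [1] / [2] / [3]
  Insert 1 (step 4): P = [1] / [3] / [5] / [6];  Q = [1] / [2] / [3] / [4]
  Insert 4 (step 5): P = [1, 4] / [3] / [5] / [6];  Q = [1, 5] / [2] / [3] / [4]
  Insert 2 (step 6): P = [1, 2] / [3, 4] / [5] / [6];  Q = [1, 5] / [2, 6] / [3] / [4]
  Insert 7 (step 7): P = [1, 2, 7] / [3, 4] / [5] / [6];  Q = [1, 5, 7] / [2, 6] / [3] / [4]
Final shape: (3, 2, 1, 1).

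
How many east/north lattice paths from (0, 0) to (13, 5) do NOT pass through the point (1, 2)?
Number of paths = 7203

Total paths from (0, 0) to (13, 5): C(18, 13) = 8568. Paths through (1, 2): (paths (0, 0) → (1, 2)) × (paths (1, 2) → (13, 5)) = C(3, 1) · C(15, 12) = 3 · 455 = 1365. Avoidance count = 8568 − 1365 = 7203.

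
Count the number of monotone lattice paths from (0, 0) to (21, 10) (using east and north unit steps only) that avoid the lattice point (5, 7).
Number of paths = 43584717

Total paths from (0, 0) to (21, 10): C(31, 21) = 44352165. Paths through (5, 7): (paths (0, 0) → (5, 7)) × (paths (5, 7) → (21, 10)) = C(12, 5) · C(19, 16) = 792 · 969 = 767448. Avoidance count = 44352165 − 767448 = 43584717.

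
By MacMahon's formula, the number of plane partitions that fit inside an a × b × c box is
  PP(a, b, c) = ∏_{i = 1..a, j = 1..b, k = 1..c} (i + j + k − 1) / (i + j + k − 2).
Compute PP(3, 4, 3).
PP(3, 4, 3) = 4116

Evaluate the triple product over i = 1..3, j = 1..4, k = 1..3. The factors are (2/1) · (3/2) · (4/3) · (3/2) · (4/3) · (5/4) · (4/3) · (5/4) · … (36 factors total). The numerators and denominators telescope so the product is an integer; carrying out the multiplication exactly gives PP(3, 4, 3) = 4116.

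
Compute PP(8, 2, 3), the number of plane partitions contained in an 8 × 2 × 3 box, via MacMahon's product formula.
PP(8, 2, 3) = 9075

Evaluate the triple product over i = 1..8, j = 1..2, k = 1..3. The factors are (2/1) · (3/2) · (4/3) · (3/2) · (4/3) · (5/4) · (3/2) · (4/3) · … (48 factors total). The numerators and denominators telescope so the product is an integer; carrying out the multiplication exactly gives PP(8, 2, 3) = 9075.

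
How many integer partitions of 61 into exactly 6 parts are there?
p(61, 6 parts) = 13702

Partitions of n into exactly k parts are in bijection with partitions of n − k into at most k parts (subtract 1 from each part). So p(61, exactly 6) = p(55, parts ≤ 6). Computing via the recurrence p(m, j) = p(m, j−1) + p(m−j, j) gives 13702.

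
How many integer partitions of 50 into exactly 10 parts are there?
p(50, 10 parts) = 16928

Partitions of n into exactly k parts are in bijection with partitions of n − k into at most k parts (subtract 1 from each part). So p(50, exactly 10) = p(40, parts ≤ 10). Computing via the recurrence p(m, j) = p(m, j−1) + p(m−j, j) gives 16928.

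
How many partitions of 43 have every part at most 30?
p(43, parts ≤ 30) = 62989

Use the recurrence p(n, m) = p(n, m−1) + p(n−m, m): either the largest part is < m (count p(n, m−1)) or the largest part is exactly m (remove one copy of m, count p(n−m, m)). With p(0, ·) = 1 this gives p(43, parts ≤ 30) = 62989. (By conjugating Young diagrams, this also counts partitions of 43 into at most 30 parts.)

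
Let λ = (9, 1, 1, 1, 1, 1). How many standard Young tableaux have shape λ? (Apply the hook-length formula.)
# SYT of shape (9, 1, 1, 1, 1, 1) = 1287

Hook-length formula: f^λ = n! / Π hook(c), product over all cells c of the Young diagram. For λ = (9, 1, 1, 1, 1, 1), n = 14 boxes. Hook lengths by row (left-to-right, top-to-bottom): [14, 8, 7, 6, 5, 4, 3, 2, 1]; [5]; [4]; [3]; [2]; [1]. Product of hooks = 67737600. So f^λ = 14! / 67737600 = 87178291200 / 67737600 = 1287.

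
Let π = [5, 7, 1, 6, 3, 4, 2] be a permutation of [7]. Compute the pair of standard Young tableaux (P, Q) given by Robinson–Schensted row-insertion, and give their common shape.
P = [1, 2, 4] / [3, 6] / [5] / [7];  Q = [1, 2, 6] / [3, 4] / [5] / [7];  common shape = (3, 2, 1, 1)

Row-insert the values π_1, π_2, … into P one at a time, bumping the leftmost entry strictly greater than the inserted value down to the next row. The recording tableau Q records, in position (i, j), the step at which that cell was added to P.
  Insert 5 (step 1): P = [5];  Q = [1]
  Insert 7 (step 2): P = [5, 7];  Q = [1, 2]
  Insert 1 (step 3): P = [1, 7] / [5];  Q = [1, 2] / [3]
  Insert 6 (step 4): P = [1, 6] / [5, 7];  Q = [1, 2] / [3, 4]
  Insert 3 (step 5): P = [1, 3] / [5, 6] / [7];  Q = [1, 2] / [3, 4] / [5]
  Insert 4 (step 6): P = [1, 3, 4] / [5, 6] / [7];  Q = [1, 2, 6] / [3, 4] / [5]
  Insert 2 (step 7): P = [1, 2, 4] / [3, 6] / [5] / [7];  Q = [1, 2, 6] / [3, 4] / [5] / [7]
Final shape: (3, 2, 1, 1).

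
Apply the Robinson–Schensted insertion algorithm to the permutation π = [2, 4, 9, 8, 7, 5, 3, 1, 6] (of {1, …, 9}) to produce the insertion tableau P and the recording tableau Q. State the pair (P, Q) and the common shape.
P = [1, 3, 5, 6] / [2] / [4] / [7] / [8] / [9];  Q = [1, 2, 3, 9] / [4] / [5] / [6] / [7] / [8];  common shape = (4, 1, 1, 1, 1, 1)

Row-insert the values π_1, π_2, … into P one at a time, bumping the leftmost entry strictly greater than the inserted value down to the next row. The recording tableau Q records, in position (i, j), the step at which that cell was added to P.
  Insert 2 (step 1): P = [2];  Q = [1]
  Insert 4 (step 2): P = [2, 4];  Q = [1, 2]
  Insert 9 (step 3): P = [2, 4, 9];  Q = [1, 2, 3]
  Insert 8 (step 4): P = [2, 4, 8] / [9];  Q = [1, 2, 3] / [4]
  Insert 7 (step 5): P = [2, 4, 7] / [8] / [9];  Q = [1, 2, 3] / [4] / [5]
  Insert 5 (step 6): P = [2, 4, 5] / [7] / [8] / [9];  Q = [1, 2, 3] / [4] / [5] / [6]
  Insert 3 (step 7): P = [2, 3, 5] / [4] / [7] / [8] / [9];  Q = [1, 2, 3] / [4] / [5] / [6] / [7]
  Insert 1 (step 8): P = [1, 3, 5] / [2] / [4] / [7] / [8] / [9];  Q = [1, 2, 3] / [4] / [5] / [6] / [7] / [8]
  Insert 6 (step 9): P = [1, 3, 5, 6] / [2] / [4] / [7] / [8] / [9];  Q = [1, 2, 3, 9] / [4] / [5] / [6] / [7] / [8]
Final shape: (4, 1, 1, 1, 1, 1).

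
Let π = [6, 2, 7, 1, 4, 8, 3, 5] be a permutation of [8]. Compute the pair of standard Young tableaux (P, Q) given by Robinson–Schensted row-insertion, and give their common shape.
P = [1, 3, 5] / [2, 4, 8] / [6, 7];  Q = [1, 3, 6] / [2, 5, 8] / [4, 7];  common shape = (3, 3, 2)

Row-insert the values π_1, π_2, … into P one at a time, bumping the leftmost entry strictly greater than the inserted value down to the next row. The recording tableau Q records, in position (i, j), the step at which that cell was added to P.
  Insert 6 (step 1): P = [6];  Q = [1]
  Insert 2 (step 2): P = [2] / [6];  Q = [1] / [2]
  Insert 7 (step 3): P = [2, 7] / [6];  Q = [1, 3] / [2]
  Insert 1 (step 4): P = [1, 7] / [2] / [6];  Q = [1, 3] / [2] / [4]
  Insert 4 (step 5): P = [1, 4] / [2, 7] / [6];  Q = [1, 3] / [2, 5] / [4]
  Insert 8 (step 6): P = [1, 4, 8] / [2, 7] / [6];  Q = [1, 3, 6] / [2, 5] / [4]
  Insert 3 (step 7): P = [1, 3, 8] / [2, 4] / [6, 7];  Q = [1, 3, 6] / [2, 5] / [4, 7]
  Insert 5 (step 8): P = [1, 3, 5] / [2, 4, 8] / [6, 7];  Q = [1, 3, 6] / [2, 5, 8] / [4, 7]
Final shape: (3, 3, 2).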